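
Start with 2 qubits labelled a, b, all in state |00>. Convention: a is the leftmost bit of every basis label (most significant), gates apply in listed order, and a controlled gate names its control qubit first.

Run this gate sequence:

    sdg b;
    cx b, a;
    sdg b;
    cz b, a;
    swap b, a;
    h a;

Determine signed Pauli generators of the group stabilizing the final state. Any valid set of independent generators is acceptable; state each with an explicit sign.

The stabilizer group can be generated by +XI, +IZ, among other valid generating sets.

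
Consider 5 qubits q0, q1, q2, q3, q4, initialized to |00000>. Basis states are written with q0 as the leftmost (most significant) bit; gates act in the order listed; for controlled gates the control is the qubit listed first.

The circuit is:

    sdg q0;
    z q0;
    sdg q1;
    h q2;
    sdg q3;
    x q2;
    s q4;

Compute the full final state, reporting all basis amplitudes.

The final amplitudes are sqrt(2)/2 on |00000>, sqrt(2)/2 on |00100>, and 0 on every other basis state.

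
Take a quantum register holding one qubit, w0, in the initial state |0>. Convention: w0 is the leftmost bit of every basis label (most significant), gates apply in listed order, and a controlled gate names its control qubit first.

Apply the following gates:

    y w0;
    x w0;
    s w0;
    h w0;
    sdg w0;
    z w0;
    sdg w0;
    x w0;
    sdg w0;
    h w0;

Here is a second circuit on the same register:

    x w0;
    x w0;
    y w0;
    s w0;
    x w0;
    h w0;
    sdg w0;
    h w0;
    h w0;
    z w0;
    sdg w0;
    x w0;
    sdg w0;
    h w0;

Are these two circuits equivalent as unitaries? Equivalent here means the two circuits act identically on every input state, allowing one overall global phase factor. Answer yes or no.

No: there is an input state on which the two circuits produce genuinely different outputs (not merely differing by a phase).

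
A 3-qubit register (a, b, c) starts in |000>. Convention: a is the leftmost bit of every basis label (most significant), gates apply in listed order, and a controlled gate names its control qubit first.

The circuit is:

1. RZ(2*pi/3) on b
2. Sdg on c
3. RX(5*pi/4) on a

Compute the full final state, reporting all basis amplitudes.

The resulting statevector has amplitude sqrt(2 - sqrt(2))*exp(2*I*pi/3)/2 on |000>, -sqrt(sqrt(2) + 2)*exp(I*pi/6)/2 on |100>, and 0 on every other basis state.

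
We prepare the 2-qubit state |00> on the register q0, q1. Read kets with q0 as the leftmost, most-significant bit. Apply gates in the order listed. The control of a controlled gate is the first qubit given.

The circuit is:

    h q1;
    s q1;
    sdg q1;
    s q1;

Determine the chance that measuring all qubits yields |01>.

Outcome |01> occurs with probability 1/2. Key observation: the block from step 2 through step 3 cancels to the identity and can be dropped.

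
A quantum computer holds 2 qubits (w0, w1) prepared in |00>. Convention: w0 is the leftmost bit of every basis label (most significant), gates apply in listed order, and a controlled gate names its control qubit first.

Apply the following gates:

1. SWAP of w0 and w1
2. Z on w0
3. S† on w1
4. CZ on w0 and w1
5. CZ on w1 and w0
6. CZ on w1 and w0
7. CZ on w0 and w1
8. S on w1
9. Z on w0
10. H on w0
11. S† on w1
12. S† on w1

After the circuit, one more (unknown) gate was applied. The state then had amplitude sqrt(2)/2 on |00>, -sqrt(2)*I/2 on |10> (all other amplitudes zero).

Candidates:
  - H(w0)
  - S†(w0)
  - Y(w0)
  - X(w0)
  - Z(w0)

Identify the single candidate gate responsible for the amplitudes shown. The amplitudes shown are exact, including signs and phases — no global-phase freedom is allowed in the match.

It was S†(w0) that produced the state shown. Key observation: gates 2-9 undo each other exactly, leaving only the rest of the circuit to track.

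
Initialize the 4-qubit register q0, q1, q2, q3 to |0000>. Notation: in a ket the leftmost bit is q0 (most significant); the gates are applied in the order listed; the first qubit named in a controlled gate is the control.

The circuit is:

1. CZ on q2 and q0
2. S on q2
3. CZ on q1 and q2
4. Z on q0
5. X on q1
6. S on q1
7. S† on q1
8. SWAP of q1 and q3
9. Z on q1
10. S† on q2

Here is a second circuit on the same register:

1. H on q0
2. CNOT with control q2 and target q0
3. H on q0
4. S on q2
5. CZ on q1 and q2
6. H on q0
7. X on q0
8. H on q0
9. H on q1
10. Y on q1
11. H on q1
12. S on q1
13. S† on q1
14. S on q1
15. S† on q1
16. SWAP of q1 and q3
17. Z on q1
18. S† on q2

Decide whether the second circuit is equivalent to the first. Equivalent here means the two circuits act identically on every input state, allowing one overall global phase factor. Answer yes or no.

No — the two circuits implement different unitaries, even allowing a global phase.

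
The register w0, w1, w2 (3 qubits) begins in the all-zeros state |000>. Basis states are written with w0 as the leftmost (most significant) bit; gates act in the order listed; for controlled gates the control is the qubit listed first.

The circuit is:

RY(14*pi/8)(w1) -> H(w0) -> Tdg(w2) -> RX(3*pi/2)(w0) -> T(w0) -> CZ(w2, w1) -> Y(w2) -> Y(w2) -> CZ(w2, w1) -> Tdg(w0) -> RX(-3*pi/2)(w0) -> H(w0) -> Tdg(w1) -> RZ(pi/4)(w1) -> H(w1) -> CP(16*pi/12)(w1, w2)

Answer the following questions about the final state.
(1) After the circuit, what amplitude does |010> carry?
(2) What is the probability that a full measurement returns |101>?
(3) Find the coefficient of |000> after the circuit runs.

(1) The final state's coefficient on |010> equals sqrt(2)*(sqrt(2 - sqrt(2)) + sqrt(sqrt(2) + 2))*exp(7*I*pi/8)/4. Key observation: gates 4-11 undo each other exactly, leaving only the rest of the circuit to track.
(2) Outcome |101> occurs with probability 0.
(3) The final state's coefficient on |000> equals sqrt(2)*(-sqrt(2 - sqrt(2)) + sqrt(sqrt(2) + 2))*exp(7*I*pi/8)/4.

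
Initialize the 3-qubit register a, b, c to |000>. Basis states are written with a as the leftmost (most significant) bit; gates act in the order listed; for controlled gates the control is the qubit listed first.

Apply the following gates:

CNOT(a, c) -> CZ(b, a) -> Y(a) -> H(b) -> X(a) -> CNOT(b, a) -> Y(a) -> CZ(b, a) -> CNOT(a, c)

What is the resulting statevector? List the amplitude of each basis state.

The resulting statevector has amplitude sqrt(2)/2 on |010>, -sqrt(2)/2 on |101>, and 0 on every other basis state.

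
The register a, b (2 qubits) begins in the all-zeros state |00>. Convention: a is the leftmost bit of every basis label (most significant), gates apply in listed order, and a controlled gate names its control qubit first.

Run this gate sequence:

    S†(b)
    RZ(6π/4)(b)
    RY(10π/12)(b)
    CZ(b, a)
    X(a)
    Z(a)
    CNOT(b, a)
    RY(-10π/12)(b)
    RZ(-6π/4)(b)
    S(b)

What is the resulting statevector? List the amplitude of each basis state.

The resulting statevector has amplitude -1/2 - sqrt(3)/4 on |00>, 1/4 on |01>, -1/2 + sqrt(3)/4 on |10>, -1/4 on |11>.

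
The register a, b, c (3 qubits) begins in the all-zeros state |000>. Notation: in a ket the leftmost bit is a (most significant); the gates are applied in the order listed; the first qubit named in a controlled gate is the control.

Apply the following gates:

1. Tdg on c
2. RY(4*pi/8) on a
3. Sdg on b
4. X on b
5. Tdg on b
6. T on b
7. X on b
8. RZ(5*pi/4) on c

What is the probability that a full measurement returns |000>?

Outcome |000> occurs with probability 1/2. Key observation: the block from step 4 through step 7 cancels to the identity and can be dropped.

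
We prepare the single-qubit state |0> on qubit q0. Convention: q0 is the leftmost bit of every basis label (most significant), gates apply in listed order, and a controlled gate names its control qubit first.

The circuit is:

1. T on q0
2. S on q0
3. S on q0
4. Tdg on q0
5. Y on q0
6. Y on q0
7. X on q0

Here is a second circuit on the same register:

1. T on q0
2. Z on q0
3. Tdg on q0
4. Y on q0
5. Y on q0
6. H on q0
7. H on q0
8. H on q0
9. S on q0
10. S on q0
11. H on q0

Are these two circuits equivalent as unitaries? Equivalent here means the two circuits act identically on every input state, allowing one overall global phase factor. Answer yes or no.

Yes, they are equivalent — the unitaries differ by at most a global phase.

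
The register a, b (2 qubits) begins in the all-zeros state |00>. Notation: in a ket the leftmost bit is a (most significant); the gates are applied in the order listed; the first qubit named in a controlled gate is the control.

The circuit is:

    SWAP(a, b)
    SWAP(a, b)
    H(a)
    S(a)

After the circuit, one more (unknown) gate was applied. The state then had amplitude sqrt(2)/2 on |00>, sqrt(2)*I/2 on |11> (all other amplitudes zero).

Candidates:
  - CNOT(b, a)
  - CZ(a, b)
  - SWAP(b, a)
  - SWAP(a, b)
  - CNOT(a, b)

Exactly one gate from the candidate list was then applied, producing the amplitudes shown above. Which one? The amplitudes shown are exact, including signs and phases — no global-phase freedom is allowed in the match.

The applied gate was CNOT(a, b).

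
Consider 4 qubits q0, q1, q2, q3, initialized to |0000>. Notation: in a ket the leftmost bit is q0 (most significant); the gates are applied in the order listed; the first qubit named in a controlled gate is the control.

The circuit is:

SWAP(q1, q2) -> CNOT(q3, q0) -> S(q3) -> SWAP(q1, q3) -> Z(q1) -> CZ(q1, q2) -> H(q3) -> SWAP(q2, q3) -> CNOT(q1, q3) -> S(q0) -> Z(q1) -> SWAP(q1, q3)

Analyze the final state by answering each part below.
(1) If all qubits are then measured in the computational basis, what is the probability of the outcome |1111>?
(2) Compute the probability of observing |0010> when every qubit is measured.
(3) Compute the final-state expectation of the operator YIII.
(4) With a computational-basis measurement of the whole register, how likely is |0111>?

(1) Outcome |1111> occurs with probability 0.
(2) A full measurement returns |0010> with probability 1/2.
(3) The observable YIII averages to 0.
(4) The probability of measuring |0111> is 0.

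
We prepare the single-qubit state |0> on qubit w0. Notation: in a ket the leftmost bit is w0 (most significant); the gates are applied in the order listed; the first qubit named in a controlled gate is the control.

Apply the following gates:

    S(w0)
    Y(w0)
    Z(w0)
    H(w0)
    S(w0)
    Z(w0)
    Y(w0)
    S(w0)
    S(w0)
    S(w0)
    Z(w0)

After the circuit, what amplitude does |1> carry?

The final state's coefficient on |1> equals sqrt(2)*I/2.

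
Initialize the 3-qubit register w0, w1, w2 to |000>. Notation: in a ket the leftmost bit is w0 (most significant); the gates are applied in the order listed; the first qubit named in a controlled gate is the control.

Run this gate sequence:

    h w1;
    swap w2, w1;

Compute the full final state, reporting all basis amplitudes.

The final amplitudes are sqrt(2)/2 on |000>, sqrt(2)/2 on |001>, and 0 on every other basis state.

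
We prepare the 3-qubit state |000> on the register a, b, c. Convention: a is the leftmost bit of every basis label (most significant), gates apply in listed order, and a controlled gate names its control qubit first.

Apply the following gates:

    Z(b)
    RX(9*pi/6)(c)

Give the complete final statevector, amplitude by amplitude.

The resulting statevector has amplitude -sqrt(2)/2 on |000>, -sqrt(2)*I/2 on |001>, and 0 on every other basis state.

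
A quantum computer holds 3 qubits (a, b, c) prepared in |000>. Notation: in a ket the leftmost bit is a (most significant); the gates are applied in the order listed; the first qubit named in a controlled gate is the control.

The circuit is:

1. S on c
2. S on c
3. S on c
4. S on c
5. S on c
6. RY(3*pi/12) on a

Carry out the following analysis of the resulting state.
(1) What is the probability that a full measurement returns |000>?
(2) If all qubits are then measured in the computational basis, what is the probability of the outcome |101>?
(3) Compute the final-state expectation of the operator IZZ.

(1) A full measurement returns |000> with probability sqrt(2)/4 + 1/2. Key observation: steps 2-5 multiply out to the identity, so the circuit reduces to the remaining gates.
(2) A full measurement returns |101> with probability 0.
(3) The expectation value of IZZ is 1.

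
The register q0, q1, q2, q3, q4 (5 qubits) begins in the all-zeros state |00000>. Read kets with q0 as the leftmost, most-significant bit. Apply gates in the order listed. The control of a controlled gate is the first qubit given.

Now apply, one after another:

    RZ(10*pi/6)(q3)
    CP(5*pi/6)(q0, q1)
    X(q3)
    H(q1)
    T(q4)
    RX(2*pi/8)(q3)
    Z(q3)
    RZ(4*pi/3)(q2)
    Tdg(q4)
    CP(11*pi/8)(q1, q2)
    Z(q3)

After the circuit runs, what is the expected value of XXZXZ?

In the final state, XXZXZ has expectation 0.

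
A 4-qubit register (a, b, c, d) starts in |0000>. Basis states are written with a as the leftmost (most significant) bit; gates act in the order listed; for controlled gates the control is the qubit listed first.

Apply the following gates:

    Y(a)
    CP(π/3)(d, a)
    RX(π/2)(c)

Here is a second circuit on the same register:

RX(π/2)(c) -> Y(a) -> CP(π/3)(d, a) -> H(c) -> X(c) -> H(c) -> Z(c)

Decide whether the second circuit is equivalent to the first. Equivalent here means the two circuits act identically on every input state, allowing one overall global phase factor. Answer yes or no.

Yes — the two circuits implement the same unitary up to a global phase.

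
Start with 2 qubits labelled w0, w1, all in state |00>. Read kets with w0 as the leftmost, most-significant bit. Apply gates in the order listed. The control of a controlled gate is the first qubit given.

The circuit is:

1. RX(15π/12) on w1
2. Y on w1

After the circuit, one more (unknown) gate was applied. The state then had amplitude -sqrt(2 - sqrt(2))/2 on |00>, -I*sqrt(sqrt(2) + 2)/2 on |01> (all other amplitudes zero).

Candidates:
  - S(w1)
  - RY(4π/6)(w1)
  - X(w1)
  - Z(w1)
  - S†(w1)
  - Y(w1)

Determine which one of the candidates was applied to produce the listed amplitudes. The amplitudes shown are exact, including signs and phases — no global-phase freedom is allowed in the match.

The applied gate was Y(w1).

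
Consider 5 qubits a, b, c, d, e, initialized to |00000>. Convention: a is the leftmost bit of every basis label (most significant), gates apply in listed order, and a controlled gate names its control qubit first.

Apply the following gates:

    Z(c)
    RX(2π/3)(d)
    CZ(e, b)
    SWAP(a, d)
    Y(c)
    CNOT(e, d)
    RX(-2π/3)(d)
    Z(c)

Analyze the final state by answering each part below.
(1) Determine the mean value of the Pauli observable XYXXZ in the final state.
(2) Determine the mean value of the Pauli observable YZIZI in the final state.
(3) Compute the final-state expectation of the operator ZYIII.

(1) The expectation value of XYXXZ is 0.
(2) The observable YZIZI averages to sqrt(3)/4.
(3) The expectation value of ZYIII is 0.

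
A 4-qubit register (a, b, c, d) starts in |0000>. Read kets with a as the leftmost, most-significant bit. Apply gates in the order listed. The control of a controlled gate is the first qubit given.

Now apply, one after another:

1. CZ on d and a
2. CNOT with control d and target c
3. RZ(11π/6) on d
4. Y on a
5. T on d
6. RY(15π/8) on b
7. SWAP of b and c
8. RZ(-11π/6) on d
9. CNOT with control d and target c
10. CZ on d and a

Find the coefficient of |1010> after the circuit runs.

The amplitude on |1010> is I*sin(pi/16).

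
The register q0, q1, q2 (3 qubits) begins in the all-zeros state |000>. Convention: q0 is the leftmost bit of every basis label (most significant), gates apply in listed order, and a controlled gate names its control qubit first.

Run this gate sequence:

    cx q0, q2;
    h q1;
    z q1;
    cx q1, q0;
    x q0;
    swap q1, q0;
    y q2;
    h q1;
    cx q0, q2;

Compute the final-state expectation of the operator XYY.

In the final state, XYY has expectation -1.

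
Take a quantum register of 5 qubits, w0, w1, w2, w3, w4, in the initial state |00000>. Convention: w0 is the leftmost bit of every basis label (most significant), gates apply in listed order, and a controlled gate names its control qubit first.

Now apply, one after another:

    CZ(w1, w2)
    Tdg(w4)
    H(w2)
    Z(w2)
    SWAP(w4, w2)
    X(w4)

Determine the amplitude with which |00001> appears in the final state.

|00001> carries amplitude sqrt(2)/2 in the final state.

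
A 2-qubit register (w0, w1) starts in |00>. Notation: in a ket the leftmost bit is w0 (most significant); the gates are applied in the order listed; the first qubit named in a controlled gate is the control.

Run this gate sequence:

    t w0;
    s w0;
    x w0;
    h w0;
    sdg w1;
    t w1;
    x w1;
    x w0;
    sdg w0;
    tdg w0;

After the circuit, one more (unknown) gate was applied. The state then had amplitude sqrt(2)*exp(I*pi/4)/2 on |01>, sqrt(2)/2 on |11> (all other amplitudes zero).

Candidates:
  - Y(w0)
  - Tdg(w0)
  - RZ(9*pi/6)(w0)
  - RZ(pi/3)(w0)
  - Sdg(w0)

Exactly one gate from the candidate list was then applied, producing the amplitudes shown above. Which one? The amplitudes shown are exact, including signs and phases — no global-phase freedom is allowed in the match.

The applied gate was RZ(9*pi/6)(w0).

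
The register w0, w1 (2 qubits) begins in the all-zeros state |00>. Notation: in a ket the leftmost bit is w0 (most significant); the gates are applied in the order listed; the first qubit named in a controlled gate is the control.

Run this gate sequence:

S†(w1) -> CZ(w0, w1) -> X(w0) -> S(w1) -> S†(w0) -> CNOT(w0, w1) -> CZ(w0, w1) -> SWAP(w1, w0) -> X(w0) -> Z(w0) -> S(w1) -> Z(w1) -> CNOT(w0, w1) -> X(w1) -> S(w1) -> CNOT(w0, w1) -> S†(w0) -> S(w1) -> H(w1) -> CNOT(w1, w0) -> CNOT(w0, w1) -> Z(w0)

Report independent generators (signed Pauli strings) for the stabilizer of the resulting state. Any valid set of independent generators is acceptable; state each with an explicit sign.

The final state is stabilized by the group generated by -XI, +IZ; other independent generating sets are equally valid.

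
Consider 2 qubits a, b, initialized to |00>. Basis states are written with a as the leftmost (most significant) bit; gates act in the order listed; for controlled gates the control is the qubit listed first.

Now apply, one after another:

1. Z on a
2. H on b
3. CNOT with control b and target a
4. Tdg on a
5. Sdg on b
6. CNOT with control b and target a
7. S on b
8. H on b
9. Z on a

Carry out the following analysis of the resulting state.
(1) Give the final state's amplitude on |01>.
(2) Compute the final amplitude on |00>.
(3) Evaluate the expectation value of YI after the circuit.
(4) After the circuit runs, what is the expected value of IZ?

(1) The final state's coefficient on |01> equals 1/2 + exp(3*I*pi/4)/2.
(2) |00> carries amplitude 1/2 - exp(3*I*pi/4)/2 in the final state.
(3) The observable YI averages to 0.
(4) The expectation value of IZ is sqrt(2)/2.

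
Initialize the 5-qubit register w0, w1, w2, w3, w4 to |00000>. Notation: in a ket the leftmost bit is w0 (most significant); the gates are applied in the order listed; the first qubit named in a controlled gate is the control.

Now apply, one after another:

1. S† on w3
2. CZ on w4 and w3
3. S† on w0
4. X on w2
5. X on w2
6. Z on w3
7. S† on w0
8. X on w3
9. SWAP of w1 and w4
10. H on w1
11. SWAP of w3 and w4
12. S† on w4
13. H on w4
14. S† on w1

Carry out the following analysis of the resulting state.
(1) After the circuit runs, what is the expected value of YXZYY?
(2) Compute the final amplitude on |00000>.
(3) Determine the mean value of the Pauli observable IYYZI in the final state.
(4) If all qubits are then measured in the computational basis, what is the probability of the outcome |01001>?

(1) The observable YXZYY averages to 0. Key observation: steps 4-5 multiply out to the identity, so the circuit reduces to the remaining gates.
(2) The final state's coefficient on |00000> equals -I/2.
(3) In the final state, IYYZI has expectation 0.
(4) Outcome |01001> occurs with probability 1/4.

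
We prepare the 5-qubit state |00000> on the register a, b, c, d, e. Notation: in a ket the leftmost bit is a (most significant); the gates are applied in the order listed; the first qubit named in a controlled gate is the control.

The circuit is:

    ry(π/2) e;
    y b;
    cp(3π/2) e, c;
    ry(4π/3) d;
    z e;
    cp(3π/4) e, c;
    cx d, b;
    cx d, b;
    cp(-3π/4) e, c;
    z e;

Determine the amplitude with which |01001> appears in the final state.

|01001> carries amplitude -sqrt(2)*I/4 in the final state. Key observation: the block from step 5 through step 10 cancels to the identity and can be dropped.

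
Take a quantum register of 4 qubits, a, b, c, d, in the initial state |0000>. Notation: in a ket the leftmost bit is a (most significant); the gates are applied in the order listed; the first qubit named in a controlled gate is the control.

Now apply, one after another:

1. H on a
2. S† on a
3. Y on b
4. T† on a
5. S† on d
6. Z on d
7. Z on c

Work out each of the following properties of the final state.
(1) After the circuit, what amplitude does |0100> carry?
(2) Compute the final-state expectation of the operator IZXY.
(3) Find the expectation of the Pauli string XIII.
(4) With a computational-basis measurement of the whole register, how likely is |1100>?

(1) The final state's coefficient on |0100> equals sqrt(2)*I/2.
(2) The observable IZXY averages to 0.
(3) The expectation value of XIII is -sqrt(2)/2.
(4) A full measurement returns |1100> with probability 1/2.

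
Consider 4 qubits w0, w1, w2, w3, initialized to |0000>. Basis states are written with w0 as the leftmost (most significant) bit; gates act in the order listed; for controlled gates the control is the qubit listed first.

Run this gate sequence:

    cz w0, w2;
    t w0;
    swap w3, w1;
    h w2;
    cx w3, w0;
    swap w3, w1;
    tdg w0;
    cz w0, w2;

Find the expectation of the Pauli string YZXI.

In the final state, YZXI has expectation 0.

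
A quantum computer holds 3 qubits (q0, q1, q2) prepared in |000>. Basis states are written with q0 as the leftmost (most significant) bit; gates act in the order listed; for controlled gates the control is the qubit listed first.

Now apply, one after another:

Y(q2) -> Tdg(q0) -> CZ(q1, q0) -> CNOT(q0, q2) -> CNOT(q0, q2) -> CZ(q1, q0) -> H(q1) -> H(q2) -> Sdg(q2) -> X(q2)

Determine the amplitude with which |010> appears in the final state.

The final state's coefficient on |010> equals -1/2.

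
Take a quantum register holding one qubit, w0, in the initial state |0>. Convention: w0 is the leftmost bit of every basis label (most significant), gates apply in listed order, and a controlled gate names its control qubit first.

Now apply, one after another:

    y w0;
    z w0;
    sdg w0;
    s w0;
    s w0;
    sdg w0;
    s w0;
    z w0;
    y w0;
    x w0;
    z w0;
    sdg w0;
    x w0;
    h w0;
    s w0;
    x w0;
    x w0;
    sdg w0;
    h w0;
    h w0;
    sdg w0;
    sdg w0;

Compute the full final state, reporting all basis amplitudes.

The resulting statevector has amplitude -sqrt(2)/2 on |0>, sqrt(2)/2 on |1>. Key observation: the block from step 14 through step 19 cancels to the identity and can be dropped.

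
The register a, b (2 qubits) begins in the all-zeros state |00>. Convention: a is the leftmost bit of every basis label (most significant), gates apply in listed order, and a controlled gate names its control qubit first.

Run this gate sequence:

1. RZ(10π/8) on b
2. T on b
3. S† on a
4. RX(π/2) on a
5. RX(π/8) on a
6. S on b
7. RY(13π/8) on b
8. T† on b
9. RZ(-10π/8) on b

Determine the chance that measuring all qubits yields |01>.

Outcome |01> occurs with probability -sqrt(2 - sqrt(2))/4 - sqrt(2)/16 + 3/8.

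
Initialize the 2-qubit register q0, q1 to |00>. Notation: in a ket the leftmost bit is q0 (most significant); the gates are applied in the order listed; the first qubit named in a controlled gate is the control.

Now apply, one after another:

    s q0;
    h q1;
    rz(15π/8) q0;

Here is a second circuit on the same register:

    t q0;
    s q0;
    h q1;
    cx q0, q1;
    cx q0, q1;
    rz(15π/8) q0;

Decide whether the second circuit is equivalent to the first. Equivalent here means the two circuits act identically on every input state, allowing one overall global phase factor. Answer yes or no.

No: there is an input state on which the two circuits produce genuinely different outputs (not merely differing by a phase).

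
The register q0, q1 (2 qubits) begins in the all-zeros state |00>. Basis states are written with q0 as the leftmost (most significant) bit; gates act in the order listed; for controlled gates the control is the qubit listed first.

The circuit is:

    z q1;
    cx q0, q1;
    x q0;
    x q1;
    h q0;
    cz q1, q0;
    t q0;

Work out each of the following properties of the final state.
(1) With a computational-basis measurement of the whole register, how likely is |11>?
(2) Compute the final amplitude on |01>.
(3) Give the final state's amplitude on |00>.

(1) The probability of measuring |11> is 1/2.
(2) The amplitude on |01> is sqrt(2)/2.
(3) The final state's coefficient on |00> equals 0.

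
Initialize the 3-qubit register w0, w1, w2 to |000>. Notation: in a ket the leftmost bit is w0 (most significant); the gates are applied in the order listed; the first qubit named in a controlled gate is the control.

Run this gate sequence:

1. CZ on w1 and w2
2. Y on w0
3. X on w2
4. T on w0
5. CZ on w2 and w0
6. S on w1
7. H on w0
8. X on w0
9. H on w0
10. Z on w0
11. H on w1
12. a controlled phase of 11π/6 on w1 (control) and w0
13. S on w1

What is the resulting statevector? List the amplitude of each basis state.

After the circuit, the state carries amplitude -sqrt(2)*exp(3*I*pi/4)/2 on |101>, sqrt(2)*exp(I*pi/12)/2 on |111>, and 0 on every other basis state.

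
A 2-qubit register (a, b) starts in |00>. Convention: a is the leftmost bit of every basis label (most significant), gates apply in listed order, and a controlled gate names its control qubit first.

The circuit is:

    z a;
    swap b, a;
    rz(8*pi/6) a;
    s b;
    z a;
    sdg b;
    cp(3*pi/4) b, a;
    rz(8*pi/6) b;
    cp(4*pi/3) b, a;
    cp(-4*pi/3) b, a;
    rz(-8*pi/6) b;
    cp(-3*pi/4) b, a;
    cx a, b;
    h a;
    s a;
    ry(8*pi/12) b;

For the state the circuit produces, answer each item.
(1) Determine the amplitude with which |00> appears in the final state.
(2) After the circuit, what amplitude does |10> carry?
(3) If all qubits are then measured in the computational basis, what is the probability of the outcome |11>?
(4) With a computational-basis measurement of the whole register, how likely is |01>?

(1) The final state's coefficient on |00> equals -sqrt(2)*exp(I*pi/3)/4. Key observation: gates 7-12 undo each other exactly, leaving only the rest of the circuit to track.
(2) The amplitude on |10> is -sqrt(2)*exp(5*I*pi/6)/4.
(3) Outcome |11> occurs with probability 3/8.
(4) Outcome |01> occurs with probability 3/8.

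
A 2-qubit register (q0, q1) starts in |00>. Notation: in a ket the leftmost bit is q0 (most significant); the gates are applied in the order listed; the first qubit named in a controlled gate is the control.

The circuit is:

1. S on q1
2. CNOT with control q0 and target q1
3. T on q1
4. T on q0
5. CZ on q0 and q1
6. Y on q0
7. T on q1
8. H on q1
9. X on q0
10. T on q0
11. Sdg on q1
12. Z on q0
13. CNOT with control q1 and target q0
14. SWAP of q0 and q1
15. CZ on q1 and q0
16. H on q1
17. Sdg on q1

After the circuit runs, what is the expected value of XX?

The expectation value of XX is -1.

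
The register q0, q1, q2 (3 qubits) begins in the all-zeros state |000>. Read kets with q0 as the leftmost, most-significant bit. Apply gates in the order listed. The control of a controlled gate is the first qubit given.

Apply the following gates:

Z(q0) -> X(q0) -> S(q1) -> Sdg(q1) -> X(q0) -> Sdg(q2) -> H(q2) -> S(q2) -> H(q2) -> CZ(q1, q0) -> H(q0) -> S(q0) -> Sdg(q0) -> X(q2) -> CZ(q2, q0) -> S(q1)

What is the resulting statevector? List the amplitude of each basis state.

The final amplitudes are sqrt(2)*(1 - I)/4 on |000>, sqrt(2)*(1 + I)/4 on |001>, 0 on |010>, 0 on |011>, sqrt(2)*(1 - I)/4 on |100>, sqrt(2)*(-1 - I)/4 on |101>, 0 on |110>, 0 on |111>.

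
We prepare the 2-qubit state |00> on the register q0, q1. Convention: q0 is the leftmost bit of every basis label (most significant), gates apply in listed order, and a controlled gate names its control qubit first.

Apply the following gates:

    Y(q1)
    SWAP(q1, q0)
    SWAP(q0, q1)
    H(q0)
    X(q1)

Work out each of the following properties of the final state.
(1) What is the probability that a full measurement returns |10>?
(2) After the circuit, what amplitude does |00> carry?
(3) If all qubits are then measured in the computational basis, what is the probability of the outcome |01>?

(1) Outcome |10> occurs with probability 1/2.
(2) The final state's coefficient on |00> equals sqrt(2)*I/2.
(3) A full measurement returns |01> with probability 0.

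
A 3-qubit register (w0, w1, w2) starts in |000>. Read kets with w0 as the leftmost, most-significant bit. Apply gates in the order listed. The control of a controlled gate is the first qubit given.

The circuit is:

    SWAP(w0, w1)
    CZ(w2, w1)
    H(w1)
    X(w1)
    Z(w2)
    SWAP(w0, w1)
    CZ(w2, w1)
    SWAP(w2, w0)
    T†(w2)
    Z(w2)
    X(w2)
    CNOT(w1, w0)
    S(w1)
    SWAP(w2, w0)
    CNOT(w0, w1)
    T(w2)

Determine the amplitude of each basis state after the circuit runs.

After the circuit, the state carries amplitude sqrt(2)*exp(3*I*pi/4)/2 on |000>, sqrt(2)/2 on |110>, and 0 on every other basis state.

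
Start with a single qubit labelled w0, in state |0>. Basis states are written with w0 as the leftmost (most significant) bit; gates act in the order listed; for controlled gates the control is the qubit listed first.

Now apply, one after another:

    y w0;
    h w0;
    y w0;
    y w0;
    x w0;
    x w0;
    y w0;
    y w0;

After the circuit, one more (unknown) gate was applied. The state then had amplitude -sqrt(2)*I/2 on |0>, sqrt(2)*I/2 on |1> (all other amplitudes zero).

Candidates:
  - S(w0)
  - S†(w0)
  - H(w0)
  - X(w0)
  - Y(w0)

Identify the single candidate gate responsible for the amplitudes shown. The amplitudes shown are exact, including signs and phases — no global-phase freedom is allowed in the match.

It was X(w0) that produced the state shown. Key observation: gates 4-7 undo each other exactly, leaving only the rest of the circuit to track.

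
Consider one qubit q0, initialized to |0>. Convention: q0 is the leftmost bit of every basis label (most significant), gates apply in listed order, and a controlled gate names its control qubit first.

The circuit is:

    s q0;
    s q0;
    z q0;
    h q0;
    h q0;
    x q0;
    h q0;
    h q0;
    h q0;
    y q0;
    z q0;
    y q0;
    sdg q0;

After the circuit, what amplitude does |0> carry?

The amplitude on |0> is -sqrt(2)/2.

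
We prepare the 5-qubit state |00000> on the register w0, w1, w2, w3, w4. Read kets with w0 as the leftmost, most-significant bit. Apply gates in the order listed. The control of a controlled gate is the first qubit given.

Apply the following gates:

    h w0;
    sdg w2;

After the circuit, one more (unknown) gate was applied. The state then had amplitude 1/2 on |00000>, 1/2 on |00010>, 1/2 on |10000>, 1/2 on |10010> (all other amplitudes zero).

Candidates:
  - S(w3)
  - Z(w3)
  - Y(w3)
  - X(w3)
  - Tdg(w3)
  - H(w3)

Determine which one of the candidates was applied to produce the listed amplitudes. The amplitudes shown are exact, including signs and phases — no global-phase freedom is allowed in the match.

The applied gate was H(w3).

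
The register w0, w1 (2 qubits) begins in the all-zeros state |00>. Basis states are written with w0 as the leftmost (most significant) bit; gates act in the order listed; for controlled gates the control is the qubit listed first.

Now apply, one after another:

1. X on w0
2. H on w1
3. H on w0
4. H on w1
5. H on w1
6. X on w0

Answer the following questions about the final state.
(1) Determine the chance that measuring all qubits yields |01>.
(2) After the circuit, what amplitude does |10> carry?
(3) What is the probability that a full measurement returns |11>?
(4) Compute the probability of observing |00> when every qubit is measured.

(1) Outcome |01> occurs with probability 1/4.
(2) The amplitude on |10> is 1/2.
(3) Outcome |11> occurs with probability 1/4.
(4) The probability of measuring |00> is 1/4.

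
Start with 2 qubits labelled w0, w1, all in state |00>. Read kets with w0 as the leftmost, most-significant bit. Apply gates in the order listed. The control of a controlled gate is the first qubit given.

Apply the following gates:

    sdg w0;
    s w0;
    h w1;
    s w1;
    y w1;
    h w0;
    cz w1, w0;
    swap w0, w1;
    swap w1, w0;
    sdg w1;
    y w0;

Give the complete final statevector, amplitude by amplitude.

The resulting statevector has amplitude -I/2 on |00>, I/2 on |01>, I/2 on |10>, I/2 on |11>.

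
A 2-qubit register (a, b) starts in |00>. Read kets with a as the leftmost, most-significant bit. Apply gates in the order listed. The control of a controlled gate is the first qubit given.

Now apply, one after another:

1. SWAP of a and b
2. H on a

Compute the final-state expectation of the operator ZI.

In the final state, ZI has expectation 0.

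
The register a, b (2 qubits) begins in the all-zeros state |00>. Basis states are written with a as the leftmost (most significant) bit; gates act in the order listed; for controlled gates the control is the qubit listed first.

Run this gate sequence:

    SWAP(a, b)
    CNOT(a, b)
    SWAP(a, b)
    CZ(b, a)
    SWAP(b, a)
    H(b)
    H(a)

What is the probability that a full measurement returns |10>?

A full measurement returns |10> with probability 1/4.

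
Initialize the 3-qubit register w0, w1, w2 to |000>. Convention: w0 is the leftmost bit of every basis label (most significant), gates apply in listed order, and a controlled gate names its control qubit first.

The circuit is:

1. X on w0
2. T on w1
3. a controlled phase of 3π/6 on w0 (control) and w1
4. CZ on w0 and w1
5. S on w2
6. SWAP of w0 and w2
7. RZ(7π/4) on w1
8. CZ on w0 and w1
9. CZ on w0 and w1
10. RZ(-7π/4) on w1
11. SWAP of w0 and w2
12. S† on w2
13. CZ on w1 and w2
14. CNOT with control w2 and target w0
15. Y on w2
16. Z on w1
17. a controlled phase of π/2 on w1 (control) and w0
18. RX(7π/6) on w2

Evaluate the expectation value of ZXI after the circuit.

The expectation value of ZXI is 0.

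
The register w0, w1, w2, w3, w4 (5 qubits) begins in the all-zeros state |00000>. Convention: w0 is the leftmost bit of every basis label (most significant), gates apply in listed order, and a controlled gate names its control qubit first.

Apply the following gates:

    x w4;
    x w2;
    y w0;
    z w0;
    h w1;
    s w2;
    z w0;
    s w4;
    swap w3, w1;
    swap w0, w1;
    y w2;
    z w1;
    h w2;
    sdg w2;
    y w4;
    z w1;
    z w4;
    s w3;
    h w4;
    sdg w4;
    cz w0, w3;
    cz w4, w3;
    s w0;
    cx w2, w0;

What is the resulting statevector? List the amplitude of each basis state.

After the circuit, the state carries amplitude sqrt(2)*I/4 on |01000>, sqrt(2)/4 on |01001>, -sqrt(2)/4 on |01010>, -sqrt(2)*I/4 on |01011>, sqrt(2)/4 on |11100>, -sqrt(2)*I/4 on |11101>, sqrt(2)*I/4 on |11110>, -sqrt(2)/4 on |11111>, and 0 on every other basis state.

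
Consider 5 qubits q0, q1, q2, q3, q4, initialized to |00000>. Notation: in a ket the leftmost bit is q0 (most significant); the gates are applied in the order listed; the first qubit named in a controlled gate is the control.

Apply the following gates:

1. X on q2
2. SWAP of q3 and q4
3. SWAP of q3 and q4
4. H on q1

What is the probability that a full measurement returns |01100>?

The probability of measuring |01100> is 1/2. Key observation: gates 2-3 undo each other exactly, leaving only the rest of the circuit to track.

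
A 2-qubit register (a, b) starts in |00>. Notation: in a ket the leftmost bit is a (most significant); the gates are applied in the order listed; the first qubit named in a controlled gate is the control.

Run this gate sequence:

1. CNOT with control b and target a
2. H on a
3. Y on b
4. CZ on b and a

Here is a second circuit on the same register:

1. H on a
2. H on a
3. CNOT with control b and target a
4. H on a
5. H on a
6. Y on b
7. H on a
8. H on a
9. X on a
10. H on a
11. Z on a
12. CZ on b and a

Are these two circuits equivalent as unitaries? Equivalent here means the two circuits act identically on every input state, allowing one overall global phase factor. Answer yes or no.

Yes, they are equivalent — the unitaries differ by at most a global phase.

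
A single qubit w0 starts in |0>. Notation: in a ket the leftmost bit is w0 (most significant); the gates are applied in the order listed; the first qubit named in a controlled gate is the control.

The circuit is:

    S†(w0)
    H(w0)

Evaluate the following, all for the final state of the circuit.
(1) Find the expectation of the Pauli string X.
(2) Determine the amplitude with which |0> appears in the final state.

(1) The expectation value of X is 1.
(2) |0> carries amplitude sqrt(2)/2 in the final state.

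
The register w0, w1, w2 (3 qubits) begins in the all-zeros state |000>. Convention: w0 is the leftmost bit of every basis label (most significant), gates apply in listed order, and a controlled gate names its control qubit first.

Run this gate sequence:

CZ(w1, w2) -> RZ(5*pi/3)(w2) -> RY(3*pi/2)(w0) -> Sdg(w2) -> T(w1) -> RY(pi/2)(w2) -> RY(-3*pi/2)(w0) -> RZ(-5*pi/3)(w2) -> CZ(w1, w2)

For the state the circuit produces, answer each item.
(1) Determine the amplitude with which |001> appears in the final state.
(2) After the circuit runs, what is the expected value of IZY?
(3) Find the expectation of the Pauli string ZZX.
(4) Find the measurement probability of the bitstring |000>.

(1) |001> carries amplitude sqrt(2)*exp(I*pi/3)/2 in the final state.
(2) The observable IZY averages to sqrt(3)/2.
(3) The observable ZZX averages to 1/2.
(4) The probability of measuring |000> is 1/2.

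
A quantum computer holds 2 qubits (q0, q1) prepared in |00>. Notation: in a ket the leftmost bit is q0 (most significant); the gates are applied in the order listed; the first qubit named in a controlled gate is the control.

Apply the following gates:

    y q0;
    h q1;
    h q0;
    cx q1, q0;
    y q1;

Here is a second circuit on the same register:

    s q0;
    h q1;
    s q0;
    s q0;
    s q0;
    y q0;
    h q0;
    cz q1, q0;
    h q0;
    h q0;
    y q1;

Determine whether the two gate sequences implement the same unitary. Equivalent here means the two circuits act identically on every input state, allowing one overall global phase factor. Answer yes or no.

No, they are not equivalent — no single phase factor reconciles the two unitaries.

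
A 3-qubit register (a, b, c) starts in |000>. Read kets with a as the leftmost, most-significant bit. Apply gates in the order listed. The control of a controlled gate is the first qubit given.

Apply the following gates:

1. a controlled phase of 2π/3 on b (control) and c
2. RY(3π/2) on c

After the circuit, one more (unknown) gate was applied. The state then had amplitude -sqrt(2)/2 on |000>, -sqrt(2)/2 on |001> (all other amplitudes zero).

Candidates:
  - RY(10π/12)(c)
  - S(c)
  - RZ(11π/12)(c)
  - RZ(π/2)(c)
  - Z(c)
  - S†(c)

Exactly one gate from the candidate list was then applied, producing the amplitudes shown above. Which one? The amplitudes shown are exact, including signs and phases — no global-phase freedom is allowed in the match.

It was Z(c) that produced the state shown.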